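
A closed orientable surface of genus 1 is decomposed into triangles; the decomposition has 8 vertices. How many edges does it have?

24

χ = 2 − 2·1 = 0, and every face is a triangle so 3F = 2E.
V − E + F = 0 with E = 3F/2 gives 8 − (3/2 − 1)·F = 0, so F = 16 and E = 24.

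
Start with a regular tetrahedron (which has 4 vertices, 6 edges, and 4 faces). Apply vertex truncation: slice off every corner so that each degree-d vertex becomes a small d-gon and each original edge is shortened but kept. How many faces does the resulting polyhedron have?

8

Truncation replaces each original edge-end by a new vertex, so V′ = 2E = 12.
Each original edge survives, and each old vertex of degree d contributes d new edges; summing degrees gives Σd = 2E, so E′ = E + 2E = 3E = 18.
Each original face survives and each original vertex becomes one new face: F′ = F + V = 8.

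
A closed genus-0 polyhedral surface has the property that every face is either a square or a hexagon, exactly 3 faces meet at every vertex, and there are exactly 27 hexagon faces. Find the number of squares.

6

Let x be the number of squares; then F = 27 + x.
Edge–face incidences: 2E = 6·27 + 4·x = 162 + 4x.
Every vertex has degree 3, so 3V = 2E.
Euler: V − E + F = 2 ⇒ (2E)/3 − E + (27 + x) = 2.
Multiply by 6: 2·(2E) − 3·(2E) + 6·(27 + x) = 12, i.e. 162 + 6x − (162 + 4x) = 12.
Collecting terms: 2x = 12, so x = 6.
Then 2E = 162 + 4·6 = 186, so E = 93, V = 2E/3 = 62, F = 27 + 6 = 33.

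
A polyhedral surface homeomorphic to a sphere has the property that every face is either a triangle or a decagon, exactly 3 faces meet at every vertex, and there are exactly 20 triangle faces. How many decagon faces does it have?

12

Let x be the number of decagons; then F = 20 + x.
Edge–face incidences: 2E = 3·20 + 10·x = 60 + 10x.
Every vertex has degree 3, so 3V = 2E.
Euler: V − E + F = 2 ⇒ (2E)/3 − E + (20 + x) = 2.
Multiply by 6: 2·(2E) − 3·(2E) + 6·(20 + x) = 12, i.e. 120 + 6x − (60 + 10x) = 12.
Collecting terms: −4x + 60 = 12, so −4x = −48, so x = 12.
Then 2E = 60 + 10·12 = 180, so E = 90, V = 2E/3 = 60, F = 20 + 12 = 32.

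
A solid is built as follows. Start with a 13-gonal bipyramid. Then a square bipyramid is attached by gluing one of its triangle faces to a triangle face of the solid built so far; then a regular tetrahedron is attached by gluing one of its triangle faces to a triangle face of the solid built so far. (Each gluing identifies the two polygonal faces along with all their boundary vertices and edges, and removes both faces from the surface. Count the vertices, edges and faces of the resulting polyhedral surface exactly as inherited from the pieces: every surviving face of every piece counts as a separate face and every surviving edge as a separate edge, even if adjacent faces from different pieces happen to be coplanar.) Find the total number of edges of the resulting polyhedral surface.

51

A 13-gonal bipyramid: V=15, E=39, F=26.
Attach a square bipyramid (V=6, E=12, F=8) along a 3-gon: merge 3 vertices and 3 edges, delete both glued faces → V=18, E=48, F=32.
Attach a regular tetrahedron (V=4, E=6, F=4) along a 3-gon: merge 3 vertices and 3 edges, delete both glued faces → V=19, E=51, F=34.
Check: V − E + F = 19 − 51 + 34 = 2.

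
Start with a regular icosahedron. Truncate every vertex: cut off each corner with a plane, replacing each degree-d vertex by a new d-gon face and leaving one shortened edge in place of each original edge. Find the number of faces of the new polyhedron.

The base solid has V = 12, E = 30, F = 20.
Truncation replaces each original edge-end by a new vertex, so V′ = 2E = 60.
Each original edge survives, and each old vertex of degree d contributes d new edges; summing degrees gives Σd = 2E, so E′ = E + 2E = 3E = 90.
Each original face survives and each original vertex becomes one new face: F′ = F + V = 32.

32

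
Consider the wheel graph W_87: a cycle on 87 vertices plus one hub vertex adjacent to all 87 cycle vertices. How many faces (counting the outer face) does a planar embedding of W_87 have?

88

W_87 has V = 87 + 1 = 88 vertices and E = 2·87 = 174 edges.
By Euler's formula F = 2 − V + E = 2 − 88 + 174 = 88.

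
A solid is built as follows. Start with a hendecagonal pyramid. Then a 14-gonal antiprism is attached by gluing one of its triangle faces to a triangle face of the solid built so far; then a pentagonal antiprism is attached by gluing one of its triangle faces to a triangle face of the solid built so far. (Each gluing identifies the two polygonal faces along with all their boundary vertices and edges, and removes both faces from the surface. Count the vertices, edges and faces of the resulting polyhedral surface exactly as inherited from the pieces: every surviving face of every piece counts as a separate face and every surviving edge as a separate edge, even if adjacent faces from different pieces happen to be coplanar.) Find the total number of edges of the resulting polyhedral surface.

92

A hendecagonal pyramid: V=12, E=22, F=12.
Attach a 14-gonal antiprism (V=28, E=56, F=30) along a 3-gon: merge 3 vertices and 3 edges, delete both glued faces → V=37, E=75, F=40.
Attach a pentagonal antiprism (V=10, E=20, F=12) along a 3-gon: merge 3 vertices and 3 edges, delete both glued faces → V=44, E=92, F=50.
Check: V − E + F = 44 − 92 + 50 = 2.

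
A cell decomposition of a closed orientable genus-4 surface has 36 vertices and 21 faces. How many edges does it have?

For a closed orientable surface of genus 4, χ = 2 − 2·4 = -6.
E = V + F − (-6) = 36 + 21 − (-6) = 63.

63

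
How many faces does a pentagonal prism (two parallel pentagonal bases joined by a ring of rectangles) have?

A prism on an n-gon has two n-gon bases and n rectangular sides: V = 2·5 = 10, E = 3·5 = 15, F = 5 + 2 = 7.

7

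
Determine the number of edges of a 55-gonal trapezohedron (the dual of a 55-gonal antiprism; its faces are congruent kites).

The n-trapezohedron (dual of the n-antiprism) has V = 2·55 + 2 = 112, E = 4·55 = 220, F = 2·55 = 110.

220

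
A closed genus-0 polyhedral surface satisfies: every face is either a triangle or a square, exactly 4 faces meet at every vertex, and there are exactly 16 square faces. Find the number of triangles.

Let x be the number of triangles; then F = 16 + x.
Edge–face incidences: 2E = 4·16 + 3·x = 64 + 3x.
Every vertex has degree 4, so 4V = 2E.
Euler: V − E + F = 2 ⇒ (2E)/4 − E + (16 + x) = 2.
Multiply by 8: 2·(2E) − 4·(2E) + 8·(16 + x) = 16, i.e. 128 + 8x − 2·(64 + 3x) = 16.
Collecting terms: 2x = 16, so x = 8.
Then 2E = 64 + 3·8 = 88, so E = 44, V = 2E/4 = 22, F = 16 + 8 = 24.

8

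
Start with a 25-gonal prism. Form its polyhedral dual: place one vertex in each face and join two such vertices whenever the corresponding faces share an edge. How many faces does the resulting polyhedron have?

The base solid has V = 50, E = 75, F = 27.
The dual swaps V and F and preserves E: V′ = F = 27, E′ = E = 75, F′ = V = 50.

50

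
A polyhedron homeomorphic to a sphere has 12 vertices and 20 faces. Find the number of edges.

30

Here V − E + F = 2.
E = V + F − (2) = 12 + 20 − (2) = 30.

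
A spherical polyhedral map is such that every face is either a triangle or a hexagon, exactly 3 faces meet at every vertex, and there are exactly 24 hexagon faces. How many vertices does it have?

Let x be the number of triangles; then F = 24 + x.
Edge–face incidences: 2E = 6·24 + 3·x = 144 + 3x.
Every vertex has degree 3, so 3V = 2E.
Euler: V − E + F = 2 ⇒ (2E)/3 − E + (24 + x) = 2.
Multiply by 6: 2·(2E) − 3·(2E) + 6·(24 + x) = 12, i.e. 144 + 6x − (144 + 3x) = 12.
Collecting terms: 3x = 12, so x = 4.
Then 2E = 144 + 3·4 = 156, so E = 78, V = 2E/3 = 52, F = 24 + 4 = 28.

52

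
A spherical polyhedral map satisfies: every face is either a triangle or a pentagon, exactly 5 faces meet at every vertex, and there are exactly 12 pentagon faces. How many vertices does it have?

Let x be the number of triangles; then F = 12 + x.
Edge–face incidences: 2E = 5·12 + 3·x = 60 + 3x.
Every vertex has degree 5, so 5V = 2E.
Euler: V − E + F = 2 ⇒ (2E)/5 − E + (12 + x) = 2.
Multiply by 10: 2·(2E) − 5·(2E) + 10·(12 + x) = 20, i.e. 120 + 10x − 3·(60 + 3x) = 20.
Collecting terms: x − 60 = 20, so x = 80.
Then 2E = 60 + 3·80 = 300, so E = 150, V = 2E/5 = 60, F = 12 + 80 = 92.

60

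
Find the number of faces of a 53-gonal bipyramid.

A bipyramid over an n-gon has 2n triangular faces and n + 2 vertices: V = 53 + 2 = 55, E = 3·53 = 159, F = 2·53 = 106.
Check: V − E + F = 55 − 159 + 106 = 2.

106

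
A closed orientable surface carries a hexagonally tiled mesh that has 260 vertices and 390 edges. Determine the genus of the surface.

Every face is a hexagon and each edge borders two faces, so 6F = 2·390, giving F = 130.
χ = V − E + F = 260 − 390 + 130 = 0.
For a closed orientable surface χ = 2 − 2g, so g = (2 − (0))/2 = 1.

1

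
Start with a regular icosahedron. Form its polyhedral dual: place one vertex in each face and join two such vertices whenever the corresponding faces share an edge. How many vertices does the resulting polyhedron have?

20

The base solid has V = 12, E = 30, F = 20.
The dual swaps V and F and preserves E: V′ = F = 20, E′ = E = 30, F′ = V = 12.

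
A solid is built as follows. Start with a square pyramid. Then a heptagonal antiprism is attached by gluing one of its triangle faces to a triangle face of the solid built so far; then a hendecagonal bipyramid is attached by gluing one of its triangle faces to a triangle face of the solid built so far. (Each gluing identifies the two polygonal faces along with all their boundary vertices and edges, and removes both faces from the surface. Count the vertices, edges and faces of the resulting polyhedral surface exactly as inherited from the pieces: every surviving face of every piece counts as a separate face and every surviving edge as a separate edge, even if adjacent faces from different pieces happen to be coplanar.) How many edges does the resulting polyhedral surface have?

A square pyramid: V=5, E=8, F=5.
Attach a heptagonal antiprism (V=14, E=28, F=16) along a 3-gon: merge 3 vertices and 3 edges, delete both glued faces → V=16, E=33, F=19.
Attach a hendecagonal bipyramid (V=13, E=33, F=22) along a 3-gon: merge 3 vertices and 3 edges, delete both glued faces → V=26, E=63, F=39.
Check: V − E + F = 26 − 63 + 39 = 2.

63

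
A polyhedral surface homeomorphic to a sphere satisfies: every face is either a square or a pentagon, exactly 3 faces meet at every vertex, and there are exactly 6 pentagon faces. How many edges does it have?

21

Let x be the number of squares; then F = 6 + x.
Edge–face incidences: 2E = 5·6 + 4·x = 30 + 4x.
Every vertex has degree 3, so 3V = 2E.
Euler: V − E + F = 2 ⇒ (2E)/3 − E + (6 + x) = 2.
Multiply by 6: 2·(2E) − 3·(2E) + 6·(6 + x) = 12, i.e. 36 + 6x − (30 + 4x) = 12.
Collecting terms: 2x + 6 = 12, so 2x = 6, so x = 3.
Then 2E = 30 + 4·3 = 42, so E = 21, V = 2E/3 = 14, F = 6 + 3 = 9.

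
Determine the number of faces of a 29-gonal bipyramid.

58

A bipyramid over an n-gon has 2n triangular faces and n + 2 vertices: V = 29 + 2 = 31, E = 3·29 = 87, F = 2·29 = 58.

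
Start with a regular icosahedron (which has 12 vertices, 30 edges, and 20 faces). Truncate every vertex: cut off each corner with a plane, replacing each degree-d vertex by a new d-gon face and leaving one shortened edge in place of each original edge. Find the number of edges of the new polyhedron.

90

Truncation replaces each original edge-end by a new vertex, so V′ = 2E = 60.
Each original edge survives, and each old vertex of degree d contributes d new edges; summing degrees gives Σd = 2E, so E′ = E + 2E = 3E = 90.
Each original face survives and each original vertex becomes one new face: F′ = F + V = 32.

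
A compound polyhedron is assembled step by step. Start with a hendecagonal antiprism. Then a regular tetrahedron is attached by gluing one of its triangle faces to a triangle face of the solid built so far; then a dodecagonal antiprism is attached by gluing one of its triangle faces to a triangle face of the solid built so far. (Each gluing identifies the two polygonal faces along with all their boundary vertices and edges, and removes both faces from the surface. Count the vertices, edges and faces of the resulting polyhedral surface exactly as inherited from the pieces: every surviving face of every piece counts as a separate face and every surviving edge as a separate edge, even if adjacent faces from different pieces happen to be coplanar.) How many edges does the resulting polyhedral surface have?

A hendecagonal antiprism: V=22, E=44, F=24.
Attach a regular tetrahedron (V=4, E=6, F=4) along a 3-gon: merge 3 vertices and 3 edges, delete both glued faces → V=23, E=47, F=26.
Attach a dodecagonal antiprism (V=24, E=48, F=26) along a 3-gon: merge 3 vertices and 3 edges, delete both glued faces → V=44, E=92, F=50.
Check: V − E + F = 44 − 92 + 50 = 2.

92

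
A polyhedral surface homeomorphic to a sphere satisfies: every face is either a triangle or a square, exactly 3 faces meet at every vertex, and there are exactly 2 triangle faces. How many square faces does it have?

Let x be the number of squares; then F = 2 + x.
Edge–face incidences: 2E = 3·2 + 4·x = 6 + 4x.
Every vertex has degree 3, so 3V = 2E.
Euler: V − E + F = 2 ⇒ (2E)/3 − E + (2 + x) = 2.
Multiply by 6: 2·(2E) − 3·(2E) + 6·(2 + x) = 12, i.e. 12 + 6x − (6 + 4x) = 12.
Collecting terms: 2x + 6 = 12, so 2x = 6, so x = 3.
Then 2E = 6 + 4·3 = 18, so E = 9, V = 2E/3 = 6, F = 2 + 3 = 5.

3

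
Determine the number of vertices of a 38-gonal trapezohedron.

The n-trapezohedron (dual of the n-antiprism) has V = 2·38 + 2 = 78, E = 4·38 = 152, F = 2·38 = 76.

78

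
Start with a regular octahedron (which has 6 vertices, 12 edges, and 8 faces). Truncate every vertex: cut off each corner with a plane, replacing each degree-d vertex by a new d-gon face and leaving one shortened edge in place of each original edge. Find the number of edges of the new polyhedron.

Truncation replaces each original edge-end by a new vertex, so V′ = 2E = 24.
Each original edge survives, and each old vertex of degree d contributes d new edges; summing degrees gives Σd = 2E, so E′ = E + 2E = 3E = 36.
Each original face survives and each original vertex becomes one new face: F′ = F + V = 14.

36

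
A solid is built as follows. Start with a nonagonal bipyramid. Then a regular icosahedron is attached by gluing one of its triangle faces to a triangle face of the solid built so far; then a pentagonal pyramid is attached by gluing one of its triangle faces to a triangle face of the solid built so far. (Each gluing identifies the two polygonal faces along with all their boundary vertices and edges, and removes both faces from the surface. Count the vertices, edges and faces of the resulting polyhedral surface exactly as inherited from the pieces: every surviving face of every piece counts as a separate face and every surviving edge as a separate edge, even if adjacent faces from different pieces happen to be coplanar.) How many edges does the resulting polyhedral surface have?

A nonagonal bipyramid: V=11, E=27, F=18.
Attach a regular icosahedron (V=12, E=30, F=20) along a 3-gon: merge 3 vertices and 3 edges, delete both glued faces → V=20, E=54, F=36.
Attach a pentagonal pyramid (V=6, E=10, F=6) along a 3-gon: merge 3 vertices and 3 edges, delete both glued faces → V=23, E=61, F=40.
Check: V − E + F = 23 − 61 + 40 = 2.

61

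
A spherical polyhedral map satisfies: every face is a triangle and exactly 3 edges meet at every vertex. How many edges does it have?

6

Each face has 3 edges and each edge borders two faces, so 2E = 3F.
Each vertex has degree 3, so 3V = 2E and hence V = 3F/3.
Euler: V − E + F = 2 ⇒ (3F/3) − (3F/2) + F = 2.
Multiply by 6: (6 − 9 + 6)F = 12, i.e. 3F = 12.
So F = 4, E = 3·4/2 = 6, V = 3·4/3 = 4.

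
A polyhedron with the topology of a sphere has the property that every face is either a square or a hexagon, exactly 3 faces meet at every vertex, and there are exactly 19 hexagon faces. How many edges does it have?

Let x be the number of squares; then F = 19 + x.
Edge–face incidences: 2E = 6·19 + 4·x = 114 + 4x.
Every vertex has degree 3, so 3V = 2E.
Euler: V − E + F = 2 ⇒ (2E)/3 − E + (19 + x) = 2.
Multiply by 6: 2·(2E) − 3·(2E) + 6·(19 + x) = 12, i.e. 114 + 6x − (114 + 4x) = 12.
Collecting terms: 2x = 12, so x = 6.
Then 2E = 114 + 4·6 = 138, so E = 69, V = 2E/3 = 46, F = 19 + 6 = 25.

69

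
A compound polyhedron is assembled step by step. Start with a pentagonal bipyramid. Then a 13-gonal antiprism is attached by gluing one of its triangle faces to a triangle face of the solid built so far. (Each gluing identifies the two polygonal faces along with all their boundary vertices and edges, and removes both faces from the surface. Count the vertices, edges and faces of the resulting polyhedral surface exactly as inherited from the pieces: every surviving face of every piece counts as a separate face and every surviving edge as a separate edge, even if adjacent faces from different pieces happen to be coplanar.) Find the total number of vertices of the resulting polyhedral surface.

A pentagonal bipyramid: V=7, E=15, F=10.
Attach a 13-gonal antiprism (V=26, E=52, F=28) along a 3-gon: merge 3 vertices and 3 edges, delete both glued faces → V=30, E=64, F=36.
Check: V − E + F = 30 − 64 + 36 = 2.

30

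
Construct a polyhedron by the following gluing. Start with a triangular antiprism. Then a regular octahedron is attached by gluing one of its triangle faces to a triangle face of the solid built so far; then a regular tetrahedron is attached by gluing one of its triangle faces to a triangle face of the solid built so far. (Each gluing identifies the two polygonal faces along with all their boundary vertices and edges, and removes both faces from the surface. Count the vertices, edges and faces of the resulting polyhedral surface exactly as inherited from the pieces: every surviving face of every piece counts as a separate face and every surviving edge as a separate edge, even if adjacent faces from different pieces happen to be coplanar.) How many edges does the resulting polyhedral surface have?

24

A triangular antiprism: V=6, E=12, F=8.
Attach a regular octahedron (V=6, E=12, F=8) along a 3-gon: merge 3 vertices and 3 edges, delete both glued faces → V=9, E=21, F=14.
Attach a regular tetrahedron (V=4, E=6, F=4) along a 3-gon: merge 3 vertices and 3 edges, delete both glued faces → V=10, E=24, F=16.
Check: V − E + F = 10 − 24 + 16 = 2.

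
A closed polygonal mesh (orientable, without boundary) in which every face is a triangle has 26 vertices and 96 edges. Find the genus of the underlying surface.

Every face is a triangle and each edge borders two faces, so 3F = 2·96, giving F = 64.
χ = V − E + F = 26 − 96 + 64 = -6.
For a closed orientable surface χ = 2 − 2g, so g = (2 − (-6))/2 = 4.

4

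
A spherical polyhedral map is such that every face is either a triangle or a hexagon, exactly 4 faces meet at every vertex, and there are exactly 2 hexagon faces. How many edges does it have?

Let x be the number of triangles; then F = 2 + x.
Edge–face incidences: 2E = 6·2 + 3·x = 12 + 3x.
Every vertex has degree 4, so 4V = 2E.
Euler: V − E + F = 2 ⇒ (2E)/4 − E + (2 + x) = 2.
Multiply by 8: 2·(2E) − 4·(2E) + 8·(2 + x) = 16, i.e. 16 + 8x − 2·(12 + 3x) = 16.
Collecting terms: 2x − 8 = 16, so 2x = 24, so x = 12.
Then 2E = 12 + 3·12 = 48, so E = 24, V = 2E/4 = 12, F = 2 + 12 = 14.

24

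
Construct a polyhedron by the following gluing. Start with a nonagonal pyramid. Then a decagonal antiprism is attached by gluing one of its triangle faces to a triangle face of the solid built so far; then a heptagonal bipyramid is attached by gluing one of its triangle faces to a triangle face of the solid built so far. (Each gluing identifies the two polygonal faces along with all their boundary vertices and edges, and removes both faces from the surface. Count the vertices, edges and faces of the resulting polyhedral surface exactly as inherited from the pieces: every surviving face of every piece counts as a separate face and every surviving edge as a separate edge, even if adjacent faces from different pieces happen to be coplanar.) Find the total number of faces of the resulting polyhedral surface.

42

A nonagonal pyramid: V=10, E=18, F=10.
Attach a decagonal antiprism (V=20, E=40, F=22) along a 3-gon: merge 3 vertices and 3 edges, delete both glued faces → V=27, E=55, F=30.
Attach a heptagonal bipyramid (V=9, E=21, F=14) along a 3-gon: merge 3 vertices and 3 edges, delete both glued faces → V=33, E=73, F=42.
Check: V − E + F = 33 − 73 + 42 = 2.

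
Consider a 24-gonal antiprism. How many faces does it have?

50

An antiprism on an n-gon has two n-gon caps and 2n triangles: V = 2·24 = 48, E = 4·24 = 96, F = 2·24 + 2 = 50.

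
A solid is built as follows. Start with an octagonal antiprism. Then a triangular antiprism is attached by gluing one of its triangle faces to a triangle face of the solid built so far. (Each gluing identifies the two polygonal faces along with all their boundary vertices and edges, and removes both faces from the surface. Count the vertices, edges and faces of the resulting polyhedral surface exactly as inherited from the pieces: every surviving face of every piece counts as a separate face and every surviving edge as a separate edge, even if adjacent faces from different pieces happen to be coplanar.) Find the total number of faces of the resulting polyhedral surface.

An octagonal antiprism: V=16, E=32, F=18.
Attach a triangular antiprism (V=6, E=12, F=8) along a 3-gon: merge 3 vertices and 3 edges, delete both glued faces → V=19, E=41, F=24.
Check: V − E + F = 19 − 41 + 24 = 2.

24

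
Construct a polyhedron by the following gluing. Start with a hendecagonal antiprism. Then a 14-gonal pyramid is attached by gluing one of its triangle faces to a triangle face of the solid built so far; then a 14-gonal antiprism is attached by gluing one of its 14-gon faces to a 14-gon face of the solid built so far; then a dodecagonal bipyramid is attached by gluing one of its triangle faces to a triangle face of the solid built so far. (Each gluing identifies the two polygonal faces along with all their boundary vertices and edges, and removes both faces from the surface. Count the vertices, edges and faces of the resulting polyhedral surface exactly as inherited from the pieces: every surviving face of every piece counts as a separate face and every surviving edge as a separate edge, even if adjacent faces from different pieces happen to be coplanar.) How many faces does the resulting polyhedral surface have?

A hendecagonal antiprism: V=22, E=44, F=24.
Attach a 14-gonal pyramid (V=15, E=28, F=15) along a 3-gon: merge 3 vertices and 3 edges, delete both glued faces → V=34, E=69, F=37.
Attach a 14-gonal antiprism (V=28, E=56, F=30) along a 14-gon: merge 14 vertices and 14 edges, delete both glued faces → V=48, E=111, F=65.
Attach a dodecagonal bipyramid (V=14, E=36, F=24) along a 3-gon: merge 3 vertices and 3 edges, delete both glued faces → V=59, E=144, F=87.
Check: V − E + F = 59 − 144 + 87 = 2.

87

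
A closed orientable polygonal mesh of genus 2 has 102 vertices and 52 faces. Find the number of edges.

For a closed orientable surface of genus 2, χ = 2 − 2·2 = -2.
E = V + F − (-2) = 102 + 52 − (-2) = 156.

156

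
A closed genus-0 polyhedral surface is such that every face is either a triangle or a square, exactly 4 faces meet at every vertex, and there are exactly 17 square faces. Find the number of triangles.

8

Let x be the number of triangles; then F = 17 + x.
Edge–face incidences: 2E = 4·17 + 3·x = 68 + 3x.
Every vertex has degree 4, so 4V = 2E.
Euler: V − E + F = 2 ⇒ (2E)/4 − E + (17 + x) = 2.
Multiply by 8: 2·(2E) − 4·(2E) + 8·(17 + x) = 16, i.e. 136 + 8x − 2·(68 + 3x) = 16.
Collecting terms: 2x = 16, so x = 8.
Then 2E = 68 + 3·8 = 92, so E = 46, V = 2E/4 = 23, F = 17 + 8 = 25.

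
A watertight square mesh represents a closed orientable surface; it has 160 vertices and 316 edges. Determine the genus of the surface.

0

Every face is a square and each edge borders two faces, so 4F = 2·316, giving F = 158.
χ = V − E + F = 160 − 316 + 158 = 2.
For a closed orientable surface χ = 2 − 2g, so g = (2 − (2))/2 = 0.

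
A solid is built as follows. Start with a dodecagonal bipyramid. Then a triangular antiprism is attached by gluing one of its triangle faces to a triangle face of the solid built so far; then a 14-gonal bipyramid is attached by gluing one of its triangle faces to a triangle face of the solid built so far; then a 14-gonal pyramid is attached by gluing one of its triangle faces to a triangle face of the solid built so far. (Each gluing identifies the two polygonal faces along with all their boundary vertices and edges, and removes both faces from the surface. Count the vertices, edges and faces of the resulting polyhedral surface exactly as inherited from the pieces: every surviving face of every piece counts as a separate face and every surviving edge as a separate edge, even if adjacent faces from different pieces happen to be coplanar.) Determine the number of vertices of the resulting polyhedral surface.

A dodecagonal bipyramid: V=14, E=36, F=24.
Attach a triangular antiprism (V=6, E=12, F=8) along a 3-gon: merge 3 vertices and 3 edges, delete both glued faces → V=17, E=45, F=30.
Attach a 14-gonal bipyramid (V=16, E=42, F=28) along a 3-gon: merge 3 vertices and 3 edges, delete both glued faces → V=30, E=84, F=56.
Attach a 14-gonal pyramid (V=15, E=28, F=15) along a 3-gon: merge 3 vertices and 3 edges, delete both glued faces → V=42, E=109, F=69.
Check: V − E + F = 42 − 109 + 69 = 2.

42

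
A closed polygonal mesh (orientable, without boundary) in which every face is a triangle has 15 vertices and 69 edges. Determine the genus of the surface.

5

Every face is a triangle and each edge borders two faces, so 3F = 2·69, giving F = 46.
χ = V − E + F = 15 − 69 + 46 = -8.
For a closed orientable surface χ = 2 − 2g, so g = (2 − (-8))/2 = 5.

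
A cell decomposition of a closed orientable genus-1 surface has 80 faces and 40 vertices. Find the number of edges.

For a closed orientable surface of genus 1, χ = 2 − 2·1 = 0.
E = V + F − (0) = 40 + 80 − (0) = 120.

120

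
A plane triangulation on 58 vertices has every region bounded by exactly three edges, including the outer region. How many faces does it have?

112

In a plane triangulation 3F = 2E and V − E + F = 2, so F = 2V − 4 = 2·58 − 4 = 112.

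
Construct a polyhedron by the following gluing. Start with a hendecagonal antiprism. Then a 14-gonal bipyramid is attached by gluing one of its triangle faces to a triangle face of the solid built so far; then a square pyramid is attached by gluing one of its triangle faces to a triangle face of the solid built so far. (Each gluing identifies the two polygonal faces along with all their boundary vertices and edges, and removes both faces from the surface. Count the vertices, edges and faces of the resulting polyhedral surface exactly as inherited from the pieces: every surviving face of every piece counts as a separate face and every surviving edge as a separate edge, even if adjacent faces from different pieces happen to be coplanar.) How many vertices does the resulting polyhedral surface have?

A hendecagonal antiprism: V=22, E=44, F=24.
Attach a 14-gonal bipyramid (V=16, E=42, F=28) along a 3-gon: merge 3 vertices and 3 edges, delete both glued faces → V=35, E=83, F=50.
Attach a square pyramid (V=5, E=8, F=5) along a 3-gon: merge 3 vertices and 3 edges, delete both glued faces → V=37, E=88, F=53.
Check: V − E + F = 37 − 88 + 53 = 2.

37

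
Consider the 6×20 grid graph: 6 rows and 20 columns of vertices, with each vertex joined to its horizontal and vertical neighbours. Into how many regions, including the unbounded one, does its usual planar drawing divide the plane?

The grid has V = 6·20 = 120 vertices and E = 6·19 + 20·5 = 214 edges.
F = 2 − V + E = 2 − 120 + 214 = 96.

96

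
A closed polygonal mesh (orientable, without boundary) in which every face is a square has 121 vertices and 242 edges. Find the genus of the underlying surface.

1

Every face is a square and each edge borders two faces, so 4F = 2·242, giving F = 121.
χ = V − E + F = 121 − 242 + 121 = 0.
For a closed orientable surface χ = 2 − 2g, so g = (2 − (0))/2 = 1.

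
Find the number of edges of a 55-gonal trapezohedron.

The n-trapezohedron (dual of the n-antiprism) has V = 2·55 + 2 = 112, E = 4·55 = 220, F = 2·55 = 110.

220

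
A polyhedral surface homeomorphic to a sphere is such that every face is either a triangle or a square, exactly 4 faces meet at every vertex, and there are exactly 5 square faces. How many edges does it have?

22

Let x be the number of triangles; then F = 5 + x.
Edge–face incidences: 2E = 4·5 + 3·x = 20 + 3x.
Every vertex has degree 4, so 4V = 2E.
Euler: V − E + F = 2 ⇒ (2E)/4 − E + (5 + x) = 2.
Multiply by 8: 2·(2E) − 4·(2E) + 8·(5 + x) = 16, i.e. 40 + 8x − 2·(20 + 3x) = 16.
Collecting terms: 2x = 16, so x = 8.
Then 2E = 20 + 3·8 = 44, so E = 22, V = 2E/4 = 11, F = 5 + 8 = 13.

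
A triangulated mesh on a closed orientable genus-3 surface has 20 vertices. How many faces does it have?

48

χ = 2 − 2·3 = -4, and every face is a triangle so 3F = 2E.
V − E + F = -4 with E = 3F/2 gives 20 − (3/2 − 1)·F = -4, so F = 48 and E = 72.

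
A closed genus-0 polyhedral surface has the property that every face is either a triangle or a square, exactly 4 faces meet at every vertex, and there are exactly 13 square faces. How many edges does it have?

38

Let x be the number of triangles; then F = 13 + x.
Edge–face incidences: 2E = 4·13 + 3·x = 52 + 3x.
Every vertex has degree 4, so 4V = 2E.
Euler: V − E + F = 2 ⇒ (2E)/4 − E + (13 + x) = 2.
Multiply by 8: 2·(2E) − 4·(2E) + 8·(13 + x) = 16, i.e. 104 + 8x − 2·(52 + 3x) = 16.
Collecting terms: 2x = 16, so x = 8.
Then 2E = 52 + 3·8 = 76, so E = 38, V = 2E/4 = 19, F = 13 + 8 = 21.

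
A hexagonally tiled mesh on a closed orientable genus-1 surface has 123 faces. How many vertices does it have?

χ = 2 − 2·1 = 0, and every face is a hexagon so 6F = 2E.
E = 6·123/2 = 369. Then V = 0 + E − F = 0 + 369 − 123 = 246.

246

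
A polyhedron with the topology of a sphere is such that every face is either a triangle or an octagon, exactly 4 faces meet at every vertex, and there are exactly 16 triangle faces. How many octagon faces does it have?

2

Let x be the number of octagons; then F = 16 + x.
Edge–face incidences: 2E = 3·16 + 8·x = 48 + 8x.
Every vertex has degree 4, so 4V = 2E.
Euler: V − E + F = 2 ⇒ (2E)/4 − E + (16 + x) = 2.
Multiply by 8: 2·(2E) − 4·(2E) + 8·(16 + x) = 16, i.e. 128 + 8x − 2·(48 + 8x) = 16.
Collecting terms: −8x + 32 = 16, so −8x = −16, so x = 2.
Then 2E = 48 + 8·2 = 64, so E = 32, V = 2E/4 = 16, F = 16 + 2 = 18.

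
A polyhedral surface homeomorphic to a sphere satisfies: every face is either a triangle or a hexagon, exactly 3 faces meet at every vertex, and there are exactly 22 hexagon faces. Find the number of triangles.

Let x be the number of triangles; then F = 22 + x.
Edge–face incidences: 2E = 6·22 + 3·x = 132 + 3x.
Every vertex has degree 3, so 3V = 2E.
Euler: V − E + F = 2 ⇒ (2E)/3 − E + (22 + x) = 2.
Multiply by 6: 2·(2E) − 3·(2E) + 6·(22 + x) = 12, i.e. 132 + 6x − (132 + 3x) = 12.
Collecting terms: 3x = 12, so x = 4.
Then 2E = 132 + 3·4 = 144, so E = 72, V = 2E/3 = 48, F = 22 + 4 = 26.

4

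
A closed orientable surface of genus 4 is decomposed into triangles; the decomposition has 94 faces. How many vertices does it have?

χ = 2 − 2·4 = -6, and every face is a triangle so 3F = 2E.
E = 3·94/2 = 141. Then V = -6 + E − F = -6 + 141 − 94 = 41.

41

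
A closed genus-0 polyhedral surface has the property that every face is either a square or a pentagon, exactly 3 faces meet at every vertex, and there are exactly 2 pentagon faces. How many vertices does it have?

10

Let x be the number of squares; then F = 2 + x.
Edge–face incidences: 2E = 5·2 + 4·x = 10 + 4x.
Every vertex has degree 3, so 3V = 2E.
Euler: V − E + F = 2 ⇒ (2E)/3 − E + (2 + x) = 2.
Multiply by 6: 2·(2E) − 3·(2E) + 6·(2 + x) = 12, i.e. 12 + 6x − (10 + 4x) = 12.
Collecting terms: 2x + 2 = 12, so 2x = 10, so x = 5.
Then 2E = 10 + 4·5 = 30, so E = 15, V = 2E/3 = 10, F = 2 + 5 = 7.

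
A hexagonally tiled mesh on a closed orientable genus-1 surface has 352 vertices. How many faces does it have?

χ = 2 − 2·1 = 0, and every face is a hexagon so 6F = 2E.
V − E + F = 0 with E = 6F/2 gives 352 − (6/2 − 1)·F = 0, so F = 176 and E = 528.

176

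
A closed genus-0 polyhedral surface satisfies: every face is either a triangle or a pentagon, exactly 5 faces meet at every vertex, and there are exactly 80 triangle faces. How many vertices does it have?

Let x be the number of pentagons; then F = 80 + x.
Edge–face incidences: 2E = 3·80 + 5·x = 240 + 5x.
Every vertex has degree 5, so 5V = 2E.
Euler: V − E + F = 2 ⇒ (2E)/5 − E + (80 + x) = 2.
Multiply by 10: 2·(2E) − 5·(2E) + 10·(80 + x) = 20, i.e. 800 + 10x − 3·(240 + 5x) = 20.
Collecting terms: −5x + 80 = 20, so −5x = −60, so x = 12.
Then 2E = 240 + 5·12 = 300, so E = 150, V = 2E/5 = 60, F = 80 + 12 = 92.

60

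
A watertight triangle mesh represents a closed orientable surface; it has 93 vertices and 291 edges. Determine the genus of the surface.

3

Every face is a triangle and each edge borders two faces, so 3F = 2·291, giving F = 194.
χ = V − E + F = 93 − 291 + 194 = -4.
For a closed orientable surface χ = 2 − 2g, so g = (2 − (-4))/2 = 3.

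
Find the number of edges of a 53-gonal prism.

159

A prism on an n-gon has two n-gon bases and n rectangular sides: V = 2·53 = 106, E = 3·53 = 159, F = 53 + 2 = 55.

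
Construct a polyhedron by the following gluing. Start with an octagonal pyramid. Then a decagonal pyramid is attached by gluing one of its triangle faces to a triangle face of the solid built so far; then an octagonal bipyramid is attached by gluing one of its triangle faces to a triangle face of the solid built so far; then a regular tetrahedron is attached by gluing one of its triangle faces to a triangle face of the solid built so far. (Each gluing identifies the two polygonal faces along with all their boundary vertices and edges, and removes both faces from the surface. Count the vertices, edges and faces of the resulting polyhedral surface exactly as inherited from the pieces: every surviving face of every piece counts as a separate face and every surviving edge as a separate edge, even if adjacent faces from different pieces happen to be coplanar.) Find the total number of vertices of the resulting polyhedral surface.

25

An octagonal pyramid: V=9, E=16, F=9.
Attach a decagonal pyramid (V=11, E=20, F=11) along a 3-gon: merge 3 vertices and 3 edges, delete both glued faces → V=17, E=33, F=18.
Attach an octagonal bipyramid (V=10, E=24, F=16) along a 3-gon: merge 3 vertices and 3 edges, delete both glued faces → V=24, E=54, F=32.
Attach a regular tetrahedron (V=4, E=6, F=4) along a 3-gon: merge 3 vertices and 3 edges, delete both glued faces → V=25, E=57, F=34.
Check: V − E + F = 25 − 57 + 34 = 2.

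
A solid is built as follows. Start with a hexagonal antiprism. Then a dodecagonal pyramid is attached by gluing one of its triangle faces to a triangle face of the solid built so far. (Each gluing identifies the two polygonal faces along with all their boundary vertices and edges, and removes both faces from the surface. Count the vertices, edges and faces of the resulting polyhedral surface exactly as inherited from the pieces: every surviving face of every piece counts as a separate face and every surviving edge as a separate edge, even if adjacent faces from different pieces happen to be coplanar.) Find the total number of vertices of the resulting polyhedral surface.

A hexagonal antiprism: V=12, E=24, F=14.
Attach a dodecagonal pyramid (V=13, E=24, F=13) along a 3-gon: merge 3 vertices and 3 edges, delete both glued faces → V=22, E=45, F=25.
Check: V − E + F = 22 − 45 + 25 = 2.

22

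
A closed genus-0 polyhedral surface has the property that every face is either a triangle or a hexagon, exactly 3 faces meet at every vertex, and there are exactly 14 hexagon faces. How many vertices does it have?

32

Let x be the number of triangles; then F = 14 + x.
Edge–face incidences: 2E = 6·14 + 3·x = 84 + 3x.
Every vertex has degree 3, so 3V = 2E.
Euler: V − E + F = 2 ⇒ (2E)/3 − E + (14 + x) = 2.
Multiply by 6: 2·(2E) − 3·(2E) + 6·(14 + x) = 12, i.e. 84 + 6x − (84 + 3x) = 12.
Collecting terms: 3x = 12, so x = 4.
Then 2E = 84 + 3·4 = 96, so E = 48, V = 2E/3 = 32, F = 14 + 4 = 18.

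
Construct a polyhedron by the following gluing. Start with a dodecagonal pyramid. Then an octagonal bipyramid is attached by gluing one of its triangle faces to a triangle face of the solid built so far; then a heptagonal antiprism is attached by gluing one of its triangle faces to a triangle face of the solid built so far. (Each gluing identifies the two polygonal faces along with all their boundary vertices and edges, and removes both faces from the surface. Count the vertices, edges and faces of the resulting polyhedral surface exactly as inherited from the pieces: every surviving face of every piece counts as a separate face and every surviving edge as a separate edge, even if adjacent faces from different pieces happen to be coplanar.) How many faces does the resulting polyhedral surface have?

41

A dodecagonal pyramid: V=13, E=24, F=13.
Attach an octagonal bipyramid (V=10, E=24, F=16) along a 3-gon: merge 3 vertices and 3 edges, delete both glued faces → V=20, E=45, F=27.
Attach a heptagonal antiprism (V=14, E=28, F=16) along a 3-gon: merge 3 vertices and 3 edges, delete both glued faces → V=31, E=70, F=41.
Check: V − E + F = 31 − 70 + 41 = 2.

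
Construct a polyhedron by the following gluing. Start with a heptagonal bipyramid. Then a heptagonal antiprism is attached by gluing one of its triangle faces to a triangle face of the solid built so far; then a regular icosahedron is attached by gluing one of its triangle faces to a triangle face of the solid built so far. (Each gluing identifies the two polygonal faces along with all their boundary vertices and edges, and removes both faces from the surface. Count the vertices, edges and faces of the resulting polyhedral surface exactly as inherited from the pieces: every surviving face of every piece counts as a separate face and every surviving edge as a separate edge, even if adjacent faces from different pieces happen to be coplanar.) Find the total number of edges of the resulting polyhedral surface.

73

A heptagonal bipyramid: V=9, E=21, F=14.
Attach a heptagonal antiprism (V=14, E=28, F=16) along a 3-gon: merge 3 vertices and 3 edges, delete both glued faces → V=20, E=46, F=28.
Attach a regular icosahedron (V=12, E=30, F=20) along a 3-gon: merge 3 vertices and 3 edges, delete both glued faces → V=29, E=73, F=46.
Check: V − E + F = 29 − 73 + 46 = 2.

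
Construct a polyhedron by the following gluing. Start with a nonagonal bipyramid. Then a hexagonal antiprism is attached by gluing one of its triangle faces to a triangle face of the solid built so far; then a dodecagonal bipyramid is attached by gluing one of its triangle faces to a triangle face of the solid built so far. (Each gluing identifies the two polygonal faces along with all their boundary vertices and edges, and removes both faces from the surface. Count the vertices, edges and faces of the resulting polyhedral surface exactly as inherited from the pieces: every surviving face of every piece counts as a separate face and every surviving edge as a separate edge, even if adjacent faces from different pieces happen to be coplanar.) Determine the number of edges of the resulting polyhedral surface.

81

A nonagonal bipyramid: V=11, E=27, F=18.
Attach a hexagonal antiprism (V=12, E=24, F=14) along a 3-gon: merge 3 vertices and 3 edges, delete both glued faces → V=20, E=48, F=30.
Attach a dodecagonal bipyramid (V=14, E=36, F=24) along a 3-gon: merge 3 vertices and 3 edges, delete both glued faces → V=31, E=81, F=52.
Check: V − E + F = 31 − 81 + 52 = 2.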